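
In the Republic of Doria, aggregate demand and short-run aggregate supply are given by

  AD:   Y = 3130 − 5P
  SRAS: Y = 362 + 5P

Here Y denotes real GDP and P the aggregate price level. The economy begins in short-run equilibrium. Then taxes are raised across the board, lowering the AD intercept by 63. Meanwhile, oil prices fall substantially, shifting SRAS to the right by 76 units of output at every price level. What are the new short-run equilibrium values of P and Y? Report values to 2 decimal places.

P = 262.90, Y = 1752.50

After both shocks: AD is Y = 3067 − 5P and SRAS is Y = 438 + 5P.
Setting them equal: 2629 = 10P, so P = 262.90.
Substituting into AD, Y = 1752.50.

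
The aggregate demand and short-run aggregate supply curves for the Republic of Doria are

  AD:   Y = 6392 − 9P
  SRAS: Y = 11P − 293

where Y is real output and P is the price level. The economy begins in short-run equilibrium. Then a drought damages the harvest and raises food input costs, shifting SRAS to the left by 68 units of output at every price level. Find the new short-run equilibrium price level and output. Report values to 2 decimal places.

P = 337.65, Y = 3353.15

This is a negative supply shock: SRAS shifts left.
New SRAS: Y = 11P − 361.
Set AD = SRAS: 6392 − 9P = 11P − 361, so 6753 = 20P and P = 337.65.
Substituting into AD, Y = 3353.15.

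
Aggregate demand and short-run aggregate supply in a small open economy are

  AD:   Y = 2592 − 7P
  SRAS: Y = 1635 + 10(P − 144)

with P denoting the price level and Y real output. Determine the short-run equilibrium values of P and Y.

Write SRAS as Y = 1635 + 10P − 1440 = 195 + 10P.
Set AD = SRAS: 2592 − 7P = 195 + 10P, so 2397 = 17P and P = 141.
Then Y = 2592 − 7·141 = 1605.

P = 141, Y = 1605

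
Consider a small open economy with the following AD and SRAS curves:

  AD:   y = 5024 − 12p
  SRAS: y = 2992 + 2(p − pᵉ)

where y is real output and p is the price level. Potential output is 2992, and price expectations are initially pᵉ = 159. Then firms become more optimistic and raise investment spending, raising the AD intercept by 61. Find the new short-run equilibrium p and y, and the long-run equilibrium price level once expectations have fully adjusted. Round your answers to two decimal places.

AD shifts right: new AD is y = 5085 − 12p. With pᵉ = 159, SRAS is y = 2674 + 2p.
Short run: 5085 − 12p = 2674 + 2p gives 2411 = 14p, so p = 172.21 and y = 5085 − 12p = 3018.43.
y = 3018.43 is above potential 2992; expectations adjust and SRAS shifts left until y = 2992.
Long run: on the new AD curve, 2992 = 5085 − 12p gives p = 174.42.

Short run: p = 172.21, y = 3018.43. Long run: p = 174.42.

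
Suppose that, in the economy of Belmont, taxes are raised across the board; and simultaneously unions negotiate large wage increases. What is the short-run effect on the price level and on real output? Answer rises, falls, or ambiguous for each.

Price level: ambiguous; output: falls

The first event is a negative demand shock: AD shifts left, which by itself pushes P down and Y down.
The second is an adverse supply shock: SRAS shifts left, which by itself pushes P up and Y down.
The two shocks push P in opposite directions, so the effect on P is ambiguous. Both shocks push Y down, so Y falls.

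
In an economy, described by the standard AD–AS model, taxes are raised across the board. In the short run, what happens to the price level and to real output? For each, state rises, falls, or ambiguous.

Price level: falls; output: falls

This is a negative demand shock: AD shifts left.
Moving along the upward-sloping SRAS curve, P falls and Y falls.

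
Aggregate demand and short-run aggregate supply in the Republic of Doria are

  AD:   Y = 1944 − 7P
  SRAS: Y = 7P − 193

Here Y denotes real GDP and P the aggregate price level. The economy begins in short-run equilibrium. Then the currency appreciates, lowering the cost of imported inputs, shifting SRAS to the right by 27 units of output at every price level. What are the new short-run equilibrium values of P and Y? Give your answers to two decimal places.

P = 150.71, Y = 889.00

This is a positive supply shock: SRAS shifts right.
New SRAS: Y = 7P − 166.
Set AD = SRAS: 1944 − 7P = 7P − 166, so 2110 = 14P and P = 150.71.
Substituting into AD, Y = 889.00.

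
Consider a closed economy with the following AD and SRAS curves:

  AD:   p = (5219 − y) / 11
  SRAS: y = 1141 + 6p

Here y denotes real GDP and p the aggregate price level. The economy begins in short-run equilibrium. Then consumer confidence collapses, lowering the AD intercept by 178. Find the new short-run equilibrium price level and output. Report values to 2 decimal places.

p = 229.41, y = 2517.47

This is a negative demand shock: AD shifts left.
New AD: y = 5041 − 11p.
Set AD = SRAS: 5041 − 11p = 1141 + 6p, so 3900 = 17p and p = 229.41.
Substituting into AD, y = 2517.47.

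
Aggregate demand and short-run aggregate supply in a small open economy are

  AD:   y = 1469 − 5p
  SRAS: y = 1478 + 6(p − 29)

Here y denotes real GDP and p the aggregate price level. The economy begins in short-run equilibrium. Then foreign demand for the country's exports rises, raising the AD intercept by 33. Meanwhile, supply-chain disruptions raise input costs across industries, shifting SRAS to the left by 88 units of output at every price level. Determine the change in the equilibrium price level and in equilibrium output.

Δp = +11, Δy = -22

After both shocks: AD is y = 1502 − 5p and SRAS is y = 1216 + 6p.
Setting them equal: 286 = 11p, so p = 26.
y = 1502 − 5·26 = 1372.
Initially p = 15, y = 1394, so Δp = +11 and Δy = -22.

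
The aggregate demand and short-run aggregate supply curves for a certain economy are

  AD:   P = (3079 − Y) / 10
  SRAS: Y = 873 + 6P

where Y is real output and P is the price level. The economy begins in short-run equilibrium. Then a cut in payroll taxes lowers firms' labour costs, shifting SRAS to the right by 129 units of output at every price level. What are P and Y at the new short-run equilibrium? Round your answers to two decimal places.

This is a positive supply shock: SRAS shifts right.
New SRAS: Y = 1002 + 6P.
Set AD = SRAS: 3079 − 10P = 1002 + 6P, so 2077 = 16P and P = 129.81.
Substituting into AD, Y = 1780.88.

P = 129.81, Y = 1780.88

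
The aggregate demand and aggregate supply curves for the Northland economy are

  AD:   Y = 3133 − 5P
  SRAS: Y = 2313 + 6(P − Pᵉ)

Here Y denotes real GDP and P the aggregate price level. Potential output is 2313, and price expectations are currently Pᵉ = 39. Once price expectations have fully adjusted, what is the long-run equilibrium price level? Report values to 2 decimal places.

Long-run P = 164.00

Short run: with Pᵉ = 39, SRAS is Y = 2079 + 6P. Setting AD = SRAS gives 1054 = 11P, so P = 95.82 and Y = 3133 − 5P = 2653.91.
Output 2653.91 is above potential 2313, so over time expected prices rise and SRAS shifts left until Y returns to 2313.
Long run: Y = 2313 on the AD curve gives 2313 = 3133 − 5P, so P = 164.00.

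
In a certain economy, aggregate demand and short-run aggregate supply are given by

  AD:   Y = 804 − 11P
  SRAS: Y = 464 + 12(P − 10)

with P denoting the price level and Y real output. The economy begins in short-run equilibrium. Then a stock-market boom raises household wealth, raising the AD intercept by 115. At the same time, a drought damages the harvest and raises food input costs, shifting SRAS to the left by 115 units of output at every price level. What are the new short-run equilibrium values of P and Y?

P = 30, Y = 589

After both shocks: AD is Y = 919 − 11P and SRAS is Y = 229 + 12P.
Setting them equal: 690 = 23P, so P = 30.
Y = 919 − 11·30 = 589.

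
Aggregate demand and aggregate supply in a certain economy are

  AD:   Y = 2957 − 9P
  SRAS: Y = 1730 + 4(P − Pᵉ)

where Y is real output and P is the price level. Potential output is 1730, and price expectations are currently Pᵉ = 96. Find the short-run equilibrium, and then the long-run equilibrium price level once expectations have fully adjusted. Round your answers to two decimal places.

Short run: P = 123.92, Y = 1841.69. Long run: P = 136.33.

Short run: with Pᵉ = 96, SRAS is Y = 1346 + 4P. Setting AD = SRAS gives 1611 = 13P, so P = 123.92 and Y = 2957 − 9P = 1841.69.
Output 1841.69 is above potential 1730, so over time expected prices rise and SRAS shifts left until Y returns to 1730.
Long run: Y = 1730 on the AD curve gives 1730 = 2957 − 9P, so P = 136.33.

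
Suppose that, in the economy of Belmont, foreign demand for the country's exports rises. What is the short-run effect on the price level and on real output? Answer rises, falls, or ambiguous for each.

This is a positive demand shock: AD shifts right.
Moving along the upward-sloping SRAS curve, P rises and Y rises.

Price level: rises; output: rises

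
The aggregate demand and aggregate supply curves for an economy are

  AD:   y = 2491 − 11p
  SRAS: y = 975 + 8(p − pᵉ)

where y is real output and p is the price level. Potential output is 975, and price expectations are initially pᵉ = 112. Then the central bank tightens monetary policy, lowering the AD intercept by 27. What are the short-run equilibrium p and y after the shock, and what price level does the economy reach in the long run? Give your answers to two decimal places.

AD shifts left: new AD is y = 2464 − 11p. With pᵉ = 112, SRAS is y = 79 + 8p.
Short run: 2464 − 11p = 79 + 8p gives 2385 = 19p, so p = 125.53 and y = 2464 − 11p = 1083.21.
y = 1083.21 is above potential 975; expectations adjust and SRAS shifts left until y = 975.
Long run: on the new AD curve, 975 = 2464 − 11p gives p = 135.36.

Short run: p = 125.53, y = 1083.21. Long run: p = 135.36.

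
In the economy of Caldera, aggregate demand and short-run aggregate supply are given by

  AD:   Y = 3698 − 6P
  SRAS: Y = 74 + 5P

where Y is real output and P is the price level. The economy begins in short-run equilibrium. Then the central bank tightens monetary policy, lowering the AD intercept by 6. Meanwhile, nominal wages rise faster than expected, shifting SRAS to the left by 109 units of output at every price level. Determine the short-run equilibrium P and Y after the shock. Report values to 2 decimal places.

After both shocks: AD is Y = 3692 − 6P and SRAS is Y = 5P − 35.
Setting them equal: 3727 = 11P, so P = 338.82.
Substituting into AD, Y = 1659.09.

P = 338.82, Y = 1659.09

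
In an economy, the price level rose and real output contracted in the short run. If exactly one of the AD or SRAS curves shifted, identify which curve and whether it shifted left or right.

SRAS shifted left

P rose and Y fell. An AD shift moves P and Y in the same direction; an SRAS shift moves them in opposite directions.
Here P and Y moved in opposite directions, so the SRAS curve shifted.
Since Y fell, SRAS shifted left.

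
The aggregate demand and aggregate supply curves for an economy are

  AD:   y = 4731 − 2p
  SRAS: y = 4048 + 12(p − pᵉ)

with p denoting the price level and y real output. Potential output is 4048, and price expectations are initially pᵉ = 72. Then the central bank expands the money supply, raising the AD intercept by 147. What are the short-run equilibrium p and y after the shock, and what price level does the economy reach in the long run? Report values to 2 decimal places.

Short run: p = 121.00, y = 4636.00. Long run: p = 415.00.

AD shifts right: new AD is y = 4878 − 2p. With pᵉ = 72, SRAS is y = 3184 + 12p.
Short run: 4878 − 2p = 3184 + 12p gives 1694 = 14p, so p = 121.00 and y = 4878 − 2p = 4636.00.
y = 4636.00 is above potential 4048; expectations adjust and SRAS shifts left until y = 4048.
Long run: on the new AD curve, 4048 = 4878 − 2p gives p = 415.00.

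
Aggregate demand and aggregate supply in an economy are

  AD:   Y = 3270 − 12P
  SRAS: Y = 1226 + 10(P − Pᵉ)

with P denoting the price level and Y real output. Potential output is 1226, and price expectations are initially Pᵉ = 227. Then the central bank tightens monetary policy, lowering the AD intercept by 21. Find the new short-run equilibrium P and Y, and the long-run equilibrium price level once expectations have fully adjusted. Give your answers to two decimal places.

Short run: P = 195.14, Y = 907.36. Long run: P = 168.58.

AD shifts left: new AD is Y = 3249 − 12P. With Pᵉ = 227, SRAS is Y = 10P − 1044.
Short run: 3249 − 12P = 10P − 1044 gives 4293 = 22P, so P = 195.14 and Y = 3249 − 12P = 907.36.
Y = 907.36 is below potential 1226; expectations adjust and SRAS shifts right until Y = 1226.
Long run: on the new AD curve, 1226 = 3249 − 12P gives P = 168.58.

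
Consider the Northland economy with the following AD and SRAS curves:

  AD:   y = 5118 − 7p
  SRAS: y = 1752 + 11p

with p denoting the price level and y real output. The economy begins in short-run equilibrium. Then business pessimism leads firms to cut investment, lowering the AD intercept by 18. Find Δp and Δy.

This is a negative demand shock: AD shifts left.
New AD: y = 5100 − 7p.
Set AD = SRAS: 5100 − 7p = 1752 + 11p, so 3348 = 18p and p = 186.
y = 5100 − 7·186 = 3798.
Initially p = 187, y = 3809, so Δp = -1 and Δy = -11.

Δp = -1, Δy = -11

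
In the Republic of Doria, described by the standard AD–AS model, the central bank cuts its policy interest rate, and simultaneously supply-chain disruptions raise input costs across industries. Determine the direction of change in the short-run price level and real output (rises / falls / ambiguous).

The first event is a positive demand shock: AD shifts right, which by itself pushes P up and Y up.
The second is an adverse supply shock: SRAS shifts left, which by itself pushes P up and Y down.
Both shocks push P up, so P rises. The two shocks push Y in opposite directions, so the effect on Y is ambiguous.

Price level: rises; output: ambiguous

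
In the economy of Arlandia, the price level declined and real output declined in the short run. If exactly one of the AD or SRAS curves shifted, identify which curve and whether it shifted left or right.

P fell and Y fell. An AD shift moves P and Y in the same direction; an SRAS shift moves them in opposite directions.
Here P and Y moved in the same direction, so the AD curve shifted.
Since Y fell, AD shifted left.

AD shifted left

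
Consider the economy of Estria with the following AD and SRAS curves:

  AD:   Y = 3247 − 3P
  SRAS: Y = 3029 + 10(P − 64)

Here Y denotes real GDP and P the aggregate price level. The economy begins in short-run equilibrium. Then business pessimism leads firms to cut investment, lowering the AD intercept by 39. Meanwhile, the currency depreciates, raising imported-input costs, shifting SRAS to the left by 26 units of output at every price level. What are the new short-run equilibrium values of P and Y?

After both shocks: AD is Y = 3208 − 3P and SRAS is Y = 2363 + 10P.
Setting them equal: 845 = 13P, so P = 65.
Y = 3208 − 3·65 = 3013.

P = 65, Y = 3013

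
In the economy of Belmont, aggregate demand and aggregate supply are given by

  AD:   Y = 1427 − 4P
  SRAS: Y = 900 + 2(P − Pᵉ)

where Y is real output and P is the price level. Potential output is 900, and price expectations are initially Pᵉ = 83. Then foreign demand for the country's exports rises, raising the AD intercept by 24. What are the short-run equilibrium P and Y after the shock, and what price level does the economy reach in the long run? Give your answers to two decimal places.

Short run: P = 119.50, Y = 973.00. Long run: P = 137.75.

AD shifts right: new AD is Y = 1451 − 4P. With Pᵉ = 83, SRAS is Y = 734 + 2P.
Short run: 1451 − 4P = 734 + 2P gives 717 = 6P, so P = 119.50 and Y = 1451 − 4P = 973.00.
Y = 973.00 is above potential 900; expectations adjust and SRAS shifts left until Y = 900.
Long run: on the new AD curve, 900 = 1451 − 4P gives P = 137.75.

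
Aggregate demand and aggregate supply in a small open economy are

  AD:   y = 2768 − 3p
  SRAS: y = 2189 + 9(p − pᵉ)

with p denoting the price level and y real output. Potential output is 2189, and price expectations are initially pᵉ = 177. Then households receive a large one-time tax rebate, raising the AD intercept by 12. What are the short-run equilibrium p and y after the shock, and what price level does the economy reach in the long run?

Short run: p = 182, y = 2234. Long run: p = 197.

AD shifts right: new AD is y = 2780 − 3p. With pᵉ = 177, SRAS is y = 596 + 9p.
Short run: 2780 − 3p = 596 + 9p gives 2184 = 12p, so p = 182 and y = 2780 − 3·182 = 2234.
y = 2234 is above potential 2189; expectations adjust and SRAS shifts left until y = 2189.
Long run: on the new AD curve, 2189 = 2780 − 3p gives p = 197.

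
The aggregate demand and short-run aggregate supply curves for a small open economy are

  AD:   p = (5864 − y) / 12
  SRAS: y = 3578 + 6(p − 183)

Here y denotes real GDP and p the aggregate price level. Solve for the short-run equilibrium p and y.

Write SRAS as y = 3578 + 6p − 1098 = 2480 + 6p.
Rearrange AD to y = 5864 − 12p.
Set AD = SRAS: 5864 − 12p = 2480 + 6p, so 3384 = 18p and p = 188.
Then y = 5864 − 12·188 = 3608.

p = 188, y = 3608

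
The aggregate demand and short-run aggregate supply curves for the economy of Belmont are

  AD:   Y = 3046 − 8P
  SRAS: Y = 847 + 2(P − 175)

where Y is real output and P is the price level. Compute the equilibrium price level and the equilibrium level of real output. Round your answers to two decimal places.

Write SRAS as Y = 847 + 2P − 350 = 497 + 2P.
Set AD = SRAS: 3046 − 8P = 497 + 2P, so 2549 = 10P and P = 254.90.
Substituting into AD, Y = 3046 − 8P = 1006.80.

P = 254.90, Y = 1006.80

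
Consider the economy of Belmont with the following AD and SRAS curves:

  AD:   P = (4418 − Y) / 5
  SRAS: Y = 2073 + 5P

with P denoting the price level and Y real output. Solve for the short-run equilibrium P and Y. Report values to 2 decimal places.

Rearrange AD to Y = 4418 − 5P.
Set AD = SRAS: 4418 − 5P = 2073 + 5P, so 2345 = 10P and P = 234.50.
Substituting into AD, Y = 4418 − 5P = 3245.50.

P = 234.50, Y = 3245.50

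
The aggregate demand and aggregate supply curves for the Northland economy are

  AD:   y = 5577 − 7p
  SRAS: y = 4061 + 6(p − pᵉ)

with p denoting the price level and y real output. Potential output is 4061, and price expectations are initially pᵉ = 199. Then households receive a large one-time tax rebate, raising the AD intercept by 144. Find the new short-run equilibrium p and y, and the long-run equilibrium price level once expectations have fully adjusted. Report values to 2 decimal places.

Short run: p = 219.54, y = 4184.23. Long run: p = 237.14.

AD shifts right: new AD is y = 5721 − 7p. With pᵉ = 199, SRAS is y = 2867 + 6p.
Short run: 5721 − 7p = 2867 + 6p gives 2854 = 13p, so p = 219.54 and y = 5721 − 7p = 4184.23.
y = 4184.23 is above potential 4061; expectations adjust and SRAS shifts left until y = 4061.
Long run: on the new AD curve, 4061 = 5721 − 7p gives p = 237.14.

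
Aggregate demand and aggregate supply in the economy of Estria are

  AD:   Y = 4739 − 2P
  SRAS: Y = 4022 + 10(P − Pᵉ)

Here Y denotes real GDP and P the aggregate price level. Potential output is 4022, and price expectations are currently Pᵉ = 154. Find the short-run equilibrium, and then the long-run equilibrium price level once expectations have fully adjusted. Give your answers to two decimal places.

Short run: with Pᵉ = 154, SRAS is Y = 2482 + 10P. Setting AD = SRAS gives 2257 = 12P, so P = 188.08 and Y = 4739 − 2P = 4362.83.
Output 4362.83 is above potential 4022, so over time expected prices rise and SRAS shifts left until Y returns to 4022.
Long run: Y = 4022 on the AD curve gives 4022 = 4739 − 2P, so P = 358.50.

Short run: P = 188.08, Y = 4362.83. Long run: P = 358.50.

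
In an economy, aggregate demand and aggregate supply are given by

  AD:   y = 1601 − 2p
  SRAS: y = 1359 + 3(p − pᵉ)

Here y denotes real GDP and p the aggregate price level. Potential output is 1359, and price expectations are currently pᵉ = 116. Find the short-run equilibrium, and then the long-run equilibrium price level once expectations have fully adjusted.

Short run: p = 118, y = 1365. Long run: p = 121.

Short run: with pᵉ = 116, SRAS is y = 1011 + 3p. Setting AD = SRAS gives 590 = 5p, so p = 118 and y = 1601 − 2·118 = 1365.
Output 1365 is above potential 1359, so over time expected prices rise and SRAS shifts left until y returns to 1359.
Long run: y = 1359 on the AD curve gives 1359 = 1601 − 2p, so p = 121.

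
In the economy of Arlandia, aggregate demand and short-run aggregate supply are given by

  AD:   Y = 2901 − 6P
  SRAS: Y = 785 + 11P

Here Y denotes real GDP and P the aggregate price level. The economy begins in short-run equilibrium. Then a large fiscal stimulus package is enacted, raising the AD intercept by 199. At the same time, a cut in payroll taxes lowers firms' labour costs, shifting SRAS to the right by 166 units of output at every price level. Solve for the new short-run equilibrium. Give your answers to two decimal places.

After both shocks: AD is Y = 3100 − 6P and SRAS is Y = 951 + 11P.
Setting them equal: 2149 = 17P, so P = 126.41.
Substituting into AD, Y = 2341.53.

P = 126.41, Y = 2341.53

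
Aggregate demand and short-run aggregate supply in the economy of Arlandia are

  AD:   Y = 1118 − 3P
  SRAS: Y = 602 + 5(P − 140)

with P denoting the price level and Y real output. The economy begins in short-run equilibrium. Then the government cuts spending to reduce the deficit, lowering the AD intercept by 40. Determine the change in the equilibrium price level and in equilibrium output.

This is a negative demand shock: AD shifts left.
New AD: Y = 1078 − 3P.
SRAS can be written Y = 5P − 98.
Set AD = SRAS: 1078 − 3P = 5P − 98, so 1176 = 8P and P = 147.
Y = 1078 − 3·147 = 637.
Initially P = 152, Y = 662, so ΔP = -5 and ΔY = -25.

ΔP = -5, ΔY = -25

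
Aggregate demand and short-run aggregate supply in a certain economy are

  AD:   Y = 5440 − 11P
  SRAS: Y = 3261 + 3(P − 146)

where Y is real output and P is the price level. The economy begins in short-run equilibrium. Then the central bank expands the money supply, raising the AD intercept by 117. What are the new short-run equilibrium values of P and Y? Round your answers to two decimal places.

This is a positive demand shock: AD shifts right.
New AD: Y = 5557 − 11P.
SRAS can be written Y = 2823 + 3P.
Set AD = SRAS: 5557 − 11P = 2823 + 3P, so 2734 = 14P and P = 195.29.
Substituting into AD, Y = 3408.86.

P = 195.29, Y = 3408.86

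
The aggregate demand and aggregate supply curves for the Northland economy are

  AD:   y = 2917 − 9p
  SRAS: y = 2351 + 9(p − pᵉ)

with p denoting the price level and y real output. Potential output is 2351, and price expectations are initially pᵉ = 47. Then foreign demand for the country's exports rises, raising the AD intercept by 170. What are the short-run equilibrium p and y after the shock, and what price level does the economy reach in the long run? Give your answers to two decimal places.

Short run: p = 64.39, y = 2507.50. Long run: p = 81.78.

AD shifts right: new AD is y = 3087 − 9p. With pᵉ = 47, SRAS is y = 1928 + 9p.
Short run: 3087 − 9p = 1928 + 9p gives 1159 = 18p, so p = 64.39 and y = 3087 − 9p = 2507.50.
y = 2507.50 is above potential 2351; expectations adjust and SRAS shifts left until y = 2351.
Long run: on the new AD curve, 2351 = 3087 − 9p gives p = 81.78.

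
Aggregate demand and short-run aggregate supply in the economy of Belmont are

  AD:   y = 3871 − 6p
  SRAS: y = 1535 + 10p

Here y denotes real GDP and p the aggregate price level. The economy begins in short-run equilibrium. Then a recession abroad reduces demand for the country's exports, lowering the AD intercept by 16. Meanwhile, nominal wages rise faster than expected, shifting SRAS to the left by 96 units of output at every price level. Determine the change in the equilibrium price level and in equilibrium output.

After both shocks: AD is y = 3855 − 6p and SRAS is y = 1439 + 10p.
Setting them equal: 2416 = 16p, so p = 151.
y = 3855 − 6·151 = 2949.
Initially p = 146, y = 2995, so Δp = +5 and Δy = -46.

Δp = +5, Δy = -46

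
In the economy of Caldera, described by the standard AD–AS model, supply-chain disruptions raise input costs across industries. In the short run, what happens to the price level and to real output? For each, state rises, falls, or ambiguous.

This is an adverse supply shock: SRAS shifts left.
Moving along the downward-sloping AD curve, P rises and Y falls.

Price level: rises; output: falls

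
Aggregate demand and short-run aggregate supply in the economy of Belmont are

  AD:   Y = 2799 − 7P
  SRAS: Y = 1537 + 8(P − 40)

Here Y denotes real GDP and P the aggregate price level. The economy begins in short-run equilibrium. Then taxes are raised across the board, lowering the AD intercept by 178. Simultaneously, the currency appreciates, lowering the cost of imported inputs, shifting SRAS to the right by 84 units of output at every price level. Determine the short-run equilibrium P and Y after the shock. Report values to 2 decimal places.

After both shocks: AD is Y = 2621 − 7P and SRAS is Y = 1301 + 8P.
Setting them equal: 1320 = 15P, so P = 88.00.
Substituting into AD, Y = 2005.00.

P = 88.00, Y = 2005.00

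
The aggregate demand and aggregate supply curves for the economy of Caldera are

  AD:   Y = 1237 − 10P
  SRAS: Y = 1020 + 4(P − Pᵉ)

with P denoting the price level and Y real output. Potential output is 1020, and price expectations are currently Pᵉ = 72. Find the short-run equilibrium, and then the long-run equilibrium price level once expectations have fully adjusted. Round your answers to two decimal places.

Short run: P = 36.07, Y = 876.29. Long run: P = 21.70.

Short run: with Pᵉ = 72, SRAS is Y = 732 + 4P. Setting AD = SRAS gives 505 = 14P, so P = 36.07 and Y = 1237 − 10P = 876.29.
Output 876.29 is below potential 1020, so over time expected prices fall and SRAS shifts right until Y returns to 1020.
Long run: Y = 1020 on the AD curve gives 1020 = 1237 − 10P, so P = 21.70.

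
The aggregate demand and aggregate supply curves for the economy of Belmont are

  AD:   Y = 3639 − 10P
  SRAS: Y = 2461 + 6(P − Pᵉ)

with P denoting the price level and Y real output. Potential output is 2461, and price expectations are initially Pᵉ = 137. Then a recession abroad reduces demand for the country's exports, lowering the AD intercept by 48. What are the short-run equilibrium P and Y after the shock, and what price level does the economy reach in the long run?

AD shifts left: new AD is Y = 3591 − 10P. With Pᵉ = 137, SRAS is Y = 1639 + 6P.
Short run: 3591 − 10P = 1639 + 6P gives 1952 = 16P, so P = 122 and Y = 3591 − 10·122 = 2371.
Y = 2371 is below potential 2461; expectations adjust and SRAS shifts right until Y = 2461.
Long run: on the new AD curve, 2461 = 3591 − 10P gives P = 113.

Short run: P = 122, Y = 2371. Long run: P = 113.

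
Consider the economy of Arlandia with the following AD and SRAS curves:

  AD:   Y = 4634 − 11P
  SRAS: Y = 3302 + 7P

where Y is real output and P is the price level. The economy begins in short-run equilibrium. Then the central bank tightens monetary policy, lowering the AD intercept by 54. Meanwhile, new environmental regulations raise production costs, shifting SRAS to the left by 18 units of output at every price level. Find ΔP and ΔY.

After both shocks: AD is Y = 4580 − 11P and SRAS is Y = 3284 + 7P.
Setting them equal: 1296 = 18P, so P = 72.
Y = 4580 − 11·72 = 3788.
Initially P = 74, Y = 3820, so ΔP = -2 and ΔY = -32.

ΔP = -2, ΔY = -32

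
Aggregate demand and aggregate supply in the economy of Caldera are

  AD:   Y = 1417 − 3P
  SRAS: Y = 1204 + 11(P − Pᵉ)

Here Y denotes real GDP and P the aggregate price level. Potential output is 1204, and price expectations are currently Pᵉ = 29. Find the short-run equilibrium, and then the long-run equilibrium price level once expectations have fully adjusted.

Short run: P = 38, Y = 1303. Long run: P = 71.

Short run: with Pᵉ = 29, SRAS is Y = 885 + 11P. Setting AD = SRAS gives 532 = 14P, so P = 38 and Y = 1417 − 3·38 = 1303.
Output 1303 is above potential 1204, so over time expected prices rise and SRAS shifts left until Y returns to 1204.
Long run: Y = 1204 on the AD curve gives 1204 = 1417 − 3P, so P = 71.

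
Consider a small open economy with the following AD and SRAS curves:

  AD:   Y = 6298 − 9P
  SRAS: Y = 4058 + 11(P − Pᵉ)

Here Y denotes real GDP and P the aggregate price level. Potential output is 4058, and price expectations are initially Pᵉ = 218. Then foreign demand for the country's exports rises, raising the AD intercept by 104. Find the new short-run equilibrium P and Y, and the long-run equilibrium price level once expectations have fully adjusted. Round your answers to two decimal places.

AD shifts right: new AD is Y = 6402 − 9P. With Pᵉ = 218, SRAS is Y = 1660 + 11P.
Short run: 6402 − 9P = 1660 + 11P gives 4742 = 20P, so P = 237.10 and Y = 6402 − 9P = 4268.10.
Y = 4268.10 is above potential 4058; expectations adjust and SRAS shifts left until Y = 4058.
Long run: on the new AD curve, 4058 = 6402 − 9P gives P = 260.44.

Short run: P = 237.10, Y = 4268.10. Long run: P = 260.44.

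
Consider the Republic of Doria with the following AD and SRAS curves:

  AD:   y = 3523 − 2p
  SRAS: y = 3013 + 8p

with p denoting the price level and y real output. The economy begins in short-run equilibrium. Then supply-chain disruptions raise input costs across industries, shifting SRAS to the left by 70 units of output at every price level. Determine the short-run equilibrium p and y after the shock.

This is a negative supply shock: SRAS shifts left.
New SRAS: y = 2943 + 8p.
Set AD = SRAS: 3523 − 2p = 2943 + 8p, so 580 = 10p and p = 58.
y = 3523 − 2·58 = 3407.

p = 58, y = 3407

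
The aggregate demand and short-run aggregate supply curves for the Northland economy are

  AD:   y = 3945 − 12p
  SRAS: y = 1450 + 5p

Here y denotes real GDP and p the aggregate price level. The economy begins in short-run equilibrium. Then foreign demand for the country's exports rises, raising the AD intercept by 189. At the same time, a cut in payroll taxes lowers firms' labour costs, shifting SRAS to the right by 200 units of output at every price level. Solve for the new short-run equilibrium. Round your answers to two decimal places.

After both shocks: AD is y = 4134 − 12p and SRAS is y = 1650 + 5p.
Setting them equal: 2484 = 17p, so p = 146.12.
Substituting into AD, y = 2380.59.

p = 146.12, y = 2380.59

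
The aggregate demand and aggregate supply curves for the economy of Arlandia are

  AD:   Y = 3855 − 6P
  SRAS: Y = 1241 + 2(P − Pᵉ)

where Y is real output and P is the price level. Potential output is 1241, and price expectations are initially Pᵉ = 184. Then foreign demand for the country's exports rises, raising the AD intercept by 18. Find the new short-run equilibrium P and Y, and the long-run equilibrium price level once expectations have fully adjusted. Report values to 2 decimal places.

AD shifts right: new AD is Y = 3873 − 6P. With Pᵉ = 184, SRAS is Y = 873 + 2P.
Short run: 3873 − 6P = 873 + 2P gives 3000 = 8P, so P = 375.00 and Y = 3873 − 6P = 1623.00.
Y = 1623.00 is above potential 1241; expectations adjust and SRAS shifts left until Y = 1241.
Long run: on the new AD curve, 1241 = 3873 − 6P gives P = 438.67.

Short run: P = 375.00, Y = 1623.00. Long run: P = 438.67.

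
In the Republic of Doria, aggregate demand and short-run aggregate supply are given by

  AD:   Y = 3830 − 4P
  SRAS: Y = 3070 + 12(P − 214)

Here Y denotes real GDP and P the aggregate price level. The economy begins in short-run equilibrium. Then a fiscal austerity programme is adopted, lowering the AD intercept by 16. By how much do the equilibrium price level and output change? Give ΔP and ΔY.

ΔP = -1, ΔY = -12

This is a negative demand shock: AD shifts left.
New AD: Y = 3814 − 4P.
SRAS can be written Y = 502 + 12P.
Set AD = SRAS: 3814 − 4P = 502 + 12P, so 3312 = 16P and P = 207.
Y = 3814 − 4·207 = 2986.
Initially P = 208, Y = 2998, so ΔP = -1 and ΔY = -12.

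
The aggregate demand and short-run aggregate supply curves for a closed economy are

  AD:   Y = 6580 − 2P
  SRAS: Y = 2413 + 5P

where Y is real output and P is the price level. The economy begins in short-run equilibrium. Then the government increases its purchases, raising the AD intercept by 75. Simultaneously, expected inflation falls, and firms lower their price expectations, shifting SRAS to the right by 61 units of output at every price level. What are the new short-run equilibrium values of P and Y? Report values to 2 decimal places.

P = 597.29, Y = 5460.43

After both shocks: AD is Y = 6655 − 2P and SRAS is Y = 2474 + 5P.
Setting them equal: 4181 = 7P, so P = 597.29.
Substituting into AD, Y = 5460.43.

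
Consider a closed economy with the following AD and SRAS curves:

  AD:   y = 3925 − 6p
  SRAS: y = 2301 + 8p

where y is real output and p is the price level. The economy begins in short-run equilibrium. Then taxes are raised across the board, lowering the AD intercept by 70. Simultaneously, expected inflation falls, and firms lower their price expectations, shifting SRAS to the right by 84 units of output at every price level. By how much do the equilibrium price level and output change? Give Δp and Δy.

Δp = -11, Δy = -4

After both shocks: AD is y = 3855 − 6p and SRAS is y = 2385 + 8p.
Setting them equal: 1470 = 14p, so p = 105.
y = 3855 − 6·105 = 3225.
Initially p = 116, y = 3229, so Δp = -11 and Δy = -4.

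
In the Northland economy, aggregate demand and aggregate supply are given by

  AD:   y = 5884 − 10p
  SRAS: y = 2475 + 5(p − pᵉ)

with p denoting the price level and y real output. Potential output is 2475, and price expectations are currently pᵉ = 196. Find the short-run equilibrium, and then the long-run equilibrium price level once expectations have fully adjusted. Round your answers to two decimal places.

Short run: p = 292.60, y = 2958.00. Long run: p = 340.90.

Short run: with pᵉ = 196, SRAS is y = 1495 + 5p. Setting AD = SRAS gives 4389 = 15p, so p = 292.60 and y = 5884 − 10p = 2958.00.
Output 2958.00 is above potential 2475, so over time expected prices rise and SRAS shifts left until y returns to 2475.
Long run: y = 2475 on the AD curve gives 2475 = 5884 − 10p, so p = 340.90.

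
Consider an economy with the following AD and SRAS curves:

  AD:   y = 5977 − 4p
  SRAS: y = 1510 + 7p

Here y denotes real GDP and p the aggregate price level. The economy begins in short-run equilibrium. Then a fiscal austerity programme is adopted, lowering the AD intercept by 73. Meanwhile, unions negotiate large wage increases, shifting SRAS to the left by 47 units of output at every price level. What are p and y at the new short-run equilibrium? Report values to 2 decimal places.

After both shocks: AD is y = 5904 − 4p and SRAS is y = 1463 + 7p.
Setting them equal: 4441 = 11p, so p = 403.73.
Substituting into AD, y = 4289.09.

p = 403.73, y = 4289.09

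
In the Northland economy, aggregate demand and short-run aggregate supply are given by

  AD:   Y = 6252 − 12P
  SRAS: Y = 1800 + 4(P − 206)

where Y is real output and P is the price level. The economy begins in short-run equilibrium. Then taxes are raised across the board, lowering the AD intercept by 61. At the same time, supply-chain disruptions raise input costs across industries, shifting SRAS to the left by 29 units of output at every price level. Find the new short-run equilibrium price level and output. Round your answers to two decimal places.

After both shocks: AD is Y = 6191 − 12P and SRAS is Y = 947 + 4P.
Setting them equal: 5244 = 16P, so P = 327.75.
Substituting into AD, Y = 2258.00.

P = 327.75, Y = 2258.00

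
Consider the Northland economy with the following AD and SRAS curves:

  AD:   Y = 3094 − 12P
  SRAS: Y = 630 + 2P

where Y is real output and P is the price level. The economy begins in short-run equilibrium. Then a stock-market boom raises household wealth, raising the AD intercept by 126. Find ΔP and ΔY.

This is a positive demand shock: AD shifts right.
New AD: Y = 3220 − 12P.
Set AD = SRAS: 3220 − 12P = 630 + 2P, so 2590 = 14P and P = 185.
Y = 3220 − 12·185 = 1000.
Initially P = 176, Y = 982, so ΔP = +9 and ΔY = +18.

ΔP = +9, ΔY = +18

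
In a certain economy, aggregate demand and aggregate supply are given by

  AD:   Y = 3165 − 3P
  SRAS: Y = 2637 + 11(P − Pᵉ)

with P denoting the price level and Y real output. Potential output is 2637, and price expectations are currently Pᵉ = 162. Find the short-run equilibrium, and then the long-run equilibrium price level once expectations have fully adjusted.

Short run: with Pᵉ = 162, SRAS is Y = 855 + 11P. Setting AD = SRAS gives 2310 = 14P, so P = 165 and Y = 3165 − 3·165 = 2670.
Output 2670 is above potential 2637, so over time expected prices rise and SRAS shifts left until Y returns to 2637.
Long run: Y = 2637 on the AD curve gives 2637 = 3165 − 3P, so P = 176.

Short run: P = 165, Y = 2670. Long run: P = 176.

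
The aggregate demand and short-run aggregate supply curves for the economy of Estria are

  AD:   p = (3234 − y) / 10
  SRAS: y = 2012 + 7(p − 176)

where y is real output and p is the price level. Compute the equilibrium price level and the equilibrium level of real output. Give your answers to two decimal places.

p = 144.35, y = 1790.47

Write SRAS as y = 2012 + 7p − 1232 = 780 + 7p.
Rearrange AD to y = 3234 − 10p.
Set AD = SRAS: 3234 − 10p = 780 + 7p, so 2454 = 17p and p = 144.35.
Substituting into AD, y = 3234 − 10p = 1790.47.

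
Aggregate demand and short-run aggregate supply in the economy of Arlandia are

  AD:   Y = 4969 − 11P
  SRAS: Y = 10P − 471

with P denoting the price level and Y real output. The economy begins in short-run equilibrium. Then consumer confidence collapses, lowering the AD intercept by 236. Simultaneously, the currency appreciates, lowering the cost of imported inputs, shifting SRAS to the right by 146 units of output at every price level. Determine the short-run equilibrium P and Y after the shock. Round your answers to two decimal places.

After both shocks: AD is Y = 4733 − 11P and SRAS is Y = 10P − 325.
Setting them equal: 5058 = 21P, so P = 240.86.
Substituting into AD, Y = 2083.57.

P = 240.86, Y = 2083.57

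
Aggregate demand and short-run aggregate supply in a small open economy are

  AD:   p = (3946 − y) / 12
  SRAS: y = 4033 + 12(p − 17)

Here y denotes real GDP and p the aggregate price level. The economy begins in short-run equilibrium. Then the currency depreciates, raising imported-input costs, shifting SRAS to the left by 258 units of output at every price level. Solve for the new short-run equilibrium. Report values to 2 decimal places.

p = 15.63, y = 3758.50

This is a negative supply shock: SRAS shifts left.
New SRAS: y = 3571 + 12p.
Set AD = SRAS: 3946 − 12p = 3571 + 12p, so 375 = 24p and p = 15.63.
Substituting into AD, y = 3758.50.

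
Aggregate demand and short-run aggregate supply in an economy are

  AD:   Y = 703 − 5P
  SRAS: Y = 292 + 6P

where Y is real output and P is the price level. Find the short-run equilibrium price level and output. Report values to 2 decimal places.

Set AD = SRAS: 703 − 5P = 292 + 6P, so 411 = 11P and P = 37.36.
Substituting into AD, Y = 703 − 5P = 516.18.

P = 37.36, Y = 516.18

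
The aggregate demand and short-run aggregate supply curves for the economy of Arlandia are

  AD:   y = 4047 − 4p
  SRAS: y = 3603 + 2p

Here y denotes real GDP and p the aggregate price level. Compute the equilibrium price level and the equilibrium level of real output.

Set AD = SRAS: 4047 − 4p = 3603 + 2p, so 444 = 6p and p = 74.
Then y = 4047 − 4·74 = 3751.

p = 74, y = 3751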